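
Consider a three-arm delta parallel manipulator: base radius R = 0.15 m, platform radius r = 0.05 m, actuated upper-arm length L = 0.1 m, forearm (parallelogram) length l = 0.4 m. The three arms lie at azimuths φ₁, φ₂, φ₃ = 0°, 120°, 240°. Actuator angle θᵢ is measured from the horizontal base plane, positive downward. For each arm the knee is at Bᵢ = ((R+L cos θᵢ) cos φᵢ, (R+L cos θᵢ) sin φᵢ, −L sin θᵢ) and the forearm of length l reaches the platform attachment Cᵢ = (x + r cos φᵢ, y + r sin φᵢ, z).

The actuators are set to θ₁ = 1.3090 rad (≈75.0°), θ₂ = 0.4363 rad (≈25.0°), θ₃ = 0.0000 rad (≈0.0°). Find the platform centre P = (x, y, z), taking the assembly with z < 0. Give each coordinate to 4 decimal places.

arm 1 at φ=0.0°: (R−r)+L cos θ1 = 0.1259;  centre 1 = (0.1259, 0.0000, -0.0966)
centre 2 = (0.1906·cos120.0°, 0.1906·sin120.0°, -0.0423) = (-0.0953, 0.1651, -0.0423)
φ3=240.0°: virtual centre (-0.1000, -0.1732, 0.0000), radius l
subtract pairs → two planes through P
linear system: -0.4424x+0.3302y = 0.0130−0.1087z; -0.4518x+-0.3464y = 0.0148−0.1932z
det = 0.3024;  x = -0.0310+0.3354z,  y = -0.0023+0.1203z
into |P−centre ₁|² = l²: 1.1270z² + 0.0874z + -0.1260 = 0;  Δ = 0.5758;  z = -0.3754 or 0.2979 → z<0 root = -0.3754
x = -0.1569, y = -0.0475

(-0.1569, -0.0475, -0.3754)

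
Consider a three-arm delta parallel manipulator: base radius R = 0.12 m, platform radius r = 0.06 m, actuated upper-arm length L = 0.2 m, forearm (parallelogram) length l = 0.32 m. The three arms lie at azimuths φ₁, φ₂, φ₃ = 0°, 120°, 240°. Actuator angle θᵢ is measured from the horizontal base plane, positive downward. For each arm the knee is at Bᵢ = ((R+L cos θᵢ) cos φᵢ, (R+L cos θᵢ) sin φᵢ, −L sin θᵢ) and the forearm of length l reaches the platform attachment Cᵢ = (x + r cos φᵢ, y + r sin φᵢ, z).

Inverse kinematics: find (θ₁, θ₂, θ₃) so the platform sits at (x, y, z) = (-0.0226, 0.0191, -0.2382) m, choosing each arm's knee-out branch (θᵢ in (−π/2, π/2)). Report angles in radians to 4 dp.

θ₁ = 0.3489, θ₂ = 0.0871, θ₃ = 0.2617

rotate P by −φ1: (-0.0226, 0.0191, -0.2382)
  A=0.0826, B=-0.2382, C=(l²−L²−A²−y'²−z²)/(2L)=-0.0038
  θ1 = atan2(B,A) + arccos(C/0.2521) = 0.3489
arm 2 (φ=120.0°): x'=0.0278, y'=0.0100
  A=0.0322, B=-0.2382, C=(l²−L²−A²−y'²−z²)/(2L)=0.0113
  √(A²+B²)=0.2404;  θ2 = -1.4366+1.5237 ≈ 0.0871
φ3=240.0° → target in arm frame (-0.0052, -0.0291)
  e−x'=0.0652;  (l²−L²−(e−x')²−y'²−z²)/2L = 0.0014
  √(A²+B²)=0.2470;  θ3 = -1.3035+1.5652 ≈ 0.2617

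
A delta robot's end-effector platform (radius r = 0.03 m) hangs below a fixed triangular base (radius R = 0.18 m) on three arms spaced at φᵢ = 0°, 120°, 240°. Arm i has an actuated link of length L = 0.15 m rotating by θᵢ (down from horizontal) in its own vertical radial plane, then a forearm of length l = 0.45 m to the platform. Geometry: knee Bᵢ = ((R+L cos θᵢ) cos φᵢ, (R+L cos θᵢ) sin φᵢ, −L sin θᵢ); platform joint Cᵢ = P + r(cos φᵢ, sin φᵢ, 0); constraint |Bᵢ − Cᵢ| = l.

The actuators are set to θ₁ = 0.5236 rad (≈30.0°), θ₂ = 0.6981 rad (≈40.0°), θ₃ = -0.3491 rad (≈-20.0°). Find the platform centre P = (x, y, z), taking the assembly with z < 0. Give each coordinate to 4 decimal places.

(-0.0419, -0.1193, -0.3660)

arm 1 at φ=0.0°: e+L cos θ1 = 0.2799;  O1 = (0.2799, 0.0000, -0.0750)
φ2=120.0°: virtual centre (-0.1325, 0.2294, -0.0964), radius l
O3 = (0.2910·cos240.0°, 0.2910·sin240.0°, 0.0513) = (-0.1455, -0.2520, 0.0513)
eliminate P² terms by subtracting sphere 1 from 2 and 3
linear system: -0.8247x+0.4588y = -0.0045−-0.0428z; -0.8508x+-0.5039y = 0.0033−0.2526z
Cramer: x(z) = 0.0009+0.1170z;  y(z) = -0.0081+0.3037z
into |P−O₁|² = l²: 1.1059z² + 0.0798z + -0.1190 = 0;  Δ = 0.5327;  z = -0.3660 or 0.2939 → z<0 root = -0.3660
x = -0.0419, y = -0.1193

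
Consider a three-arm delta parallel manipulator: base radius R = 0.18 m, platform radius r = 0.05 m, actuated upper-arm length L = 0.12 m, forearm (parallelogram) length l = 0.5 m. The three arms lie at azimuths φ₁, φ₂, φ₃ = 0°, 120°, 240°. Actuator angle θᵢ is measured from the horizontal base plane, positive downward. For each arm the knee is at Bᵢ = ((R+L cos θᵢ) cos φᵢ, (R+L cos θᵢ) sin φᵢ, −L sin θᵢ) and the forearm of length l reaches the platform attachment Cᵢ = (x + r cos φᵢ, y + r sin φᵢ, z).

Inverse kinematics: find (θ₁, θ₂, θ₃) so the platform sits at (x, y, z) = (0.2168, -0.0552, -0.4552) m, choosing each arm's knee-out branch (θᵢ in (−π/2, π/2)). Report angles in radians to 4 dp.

θ₁ = -0.3493, θ₂ = 1.2218, θ₃ = 0.8729

φ1=0.0° → target in arm frame (0.2168, -0.0552)
  A=-0.0868, B=-0.4552, C=(l²−L²−A²−y'²−z²)/(2L)=0.0742
  θ1 = atan2(B,A) + arccos(C/0.4634) = -0.3493
φ2=120.0° → target in arm frame (-0.1562, -0.1602)
  A cos θ + B sin θ = C:  0.2862·cos θ + -0.4552·sin θ = -0.3299
  θ2 = atan2(B,A) + arccos(C/0.5377) = 1.2218
rotate P by −φ3: (-0.0606, 0.2154, -0.4552)
  e−x'=0.1906;  (l²−L²−(e−x')²−y'²−z²)/2L = -0.2263
  γ=atan2(-0.4552,0.1906)=-1.1743;  ψ=arccos(-0.4586)=2.0472;  θ3=γ+ψ≈0.8729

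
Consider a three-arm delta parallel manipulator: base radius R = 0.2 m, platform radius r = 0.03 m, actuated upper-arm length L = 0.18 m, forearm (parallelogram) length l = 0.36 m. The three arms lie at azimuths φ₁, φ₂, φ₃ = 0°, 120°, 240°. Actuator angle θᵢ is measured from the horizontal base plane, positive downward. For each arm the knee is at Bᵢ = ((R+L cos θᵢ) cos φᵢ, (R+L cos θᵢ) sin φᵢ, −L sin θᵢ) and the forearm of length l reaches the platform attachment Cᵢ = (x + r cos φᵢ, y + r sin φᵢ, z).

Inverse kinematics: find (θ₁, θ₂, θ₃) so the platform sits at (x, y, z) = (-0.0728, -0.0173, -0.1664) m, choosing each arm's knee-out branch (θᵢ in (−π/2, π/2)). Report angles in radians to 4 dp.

arm 1 (φ=0.0°): x'=-0.0728, y'=-0.0173
  A cos θ + B sin θ = C:  0.2428·cos θ + -0.1664·sin θ = 0.0285
  √(A²+B²)=0.2943;  θ1 = -0.6008+1.4738 ≈ 0.8730
rotate P by −φ2: (0.0214, 0.0717, -0.1664)
  e−x'=0.1486;  (l²−L²−(e−x')²−y'²−z²)/2L = 0.1175
  θ2 = atan2(B,A) + arccos(C/0.2231) = 0.1743
arm 3 (φ=240.0°): x'=0.0514, y'=-0.0544
  A cos θ + B sin θ = C:  0.1186·cos θ + -0.1664·sin θ = 0.1458
  γ=atan2(-0.1664,0.1186)=-0.9515;  ψ=arccos(0.7134)=0.7765;  θ3=γ+ψ≈-0.1750

θ₁ = 0.8730, θ₂ = 0.1743, θ₃ = -0.1750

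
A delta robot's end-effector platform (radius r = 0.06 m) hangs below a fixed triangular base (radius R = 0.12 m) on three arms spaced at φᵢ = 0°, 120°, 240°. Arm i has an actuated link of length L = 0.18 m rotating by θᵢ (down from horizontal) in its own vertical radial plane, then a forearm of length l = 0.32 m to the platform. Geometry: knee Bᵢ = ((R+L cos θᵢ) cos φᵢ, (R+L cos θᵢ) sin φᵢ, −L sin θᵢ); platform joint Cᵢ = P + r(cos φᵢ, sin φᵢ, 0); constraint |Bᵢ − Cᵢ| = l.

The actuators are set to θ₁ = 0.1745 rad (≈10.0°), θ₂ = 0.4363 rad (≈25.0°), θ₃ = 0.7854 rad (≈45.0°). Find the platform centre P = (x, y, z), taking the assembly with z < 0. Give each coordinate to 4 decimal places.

φ1=0.0°: virtual centre (0.2373, 0.0000, -0.0313), radius l
S2 = (0.2231·cos120.0°, 0.2231·sin120.0°, -0.0761) = (-0.1116, 0.1932, -0.0761)
S3 = (0.1873·cos240.0°, 0.1873·sin240.0°, -0.1273) = (-0.0936, -0.1622, -0.1273)
subtract pairs → two planes through P
plane₁₂: -0.6977x+0.3865y+-0.0896z = -0.0017
Cramer: x(z) = 0.0059-0.2143z;  y(z) = 0.0064-0.1549z
sphere 1 gives Az²+Bz+C=0 with A=1.0699, B=0.1597, C=-0.0479;  B²−4AC=0.2304;  roots -0.2989, 0.1497;  negative root z = -0.2989
x = 0.0700, y = 0.0527

(0.0700, 0.0527, -0.2989)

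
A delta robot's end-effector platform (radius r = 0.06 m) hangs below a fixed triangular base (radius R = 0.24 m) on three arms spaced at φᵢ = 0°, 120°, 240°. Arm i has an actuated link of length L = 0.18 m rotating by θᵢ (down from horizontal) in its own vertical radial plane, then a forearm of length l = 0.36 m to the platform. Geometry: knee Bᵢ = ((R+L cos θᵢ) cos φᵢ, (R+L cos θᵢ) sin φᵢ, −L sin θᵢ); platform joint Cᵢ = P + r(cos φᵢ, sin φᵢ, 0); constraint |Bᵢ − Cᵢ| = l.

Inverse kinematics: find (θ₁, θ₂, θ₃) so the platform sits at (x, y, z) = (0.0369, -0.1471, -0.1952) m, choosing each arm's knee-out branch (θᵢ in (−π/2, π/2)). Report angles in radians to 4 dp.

θ₁ = 0.4365, θ₂ = 1.3960, θ₃ = -0.2621

φ1=0.0° → target in arm frame (0.0369, -0.1471)
  A cos θ + B sin θ = C:  0.1431·cos θ + -0.1952·sin θ = 0.0472
  √(A²+B²)=0.2420;  θ1 = -0.9382+1.3747 ≈ 0.4365
arm 2 (φ=120.0°): x'=-0.1458, y'=0.0416
  e−x'=0.3258;  (l²−L²−(e−x')²−y'²−z²)/2L = -0.1356
  √(A²+B²)=0.3798;  θ2 = -0.5397+1.9358 ≈ 1.3960
arm 3 (φ=240.0°): x'=0.1089, y'=0.1055
  A cos θ + B sin θ = C:  0.0711·cos θ + -0.1952·sin θ = 0.1192
  θ3 = atan2(B,A) + arccos(C/0.2077) = -0.2621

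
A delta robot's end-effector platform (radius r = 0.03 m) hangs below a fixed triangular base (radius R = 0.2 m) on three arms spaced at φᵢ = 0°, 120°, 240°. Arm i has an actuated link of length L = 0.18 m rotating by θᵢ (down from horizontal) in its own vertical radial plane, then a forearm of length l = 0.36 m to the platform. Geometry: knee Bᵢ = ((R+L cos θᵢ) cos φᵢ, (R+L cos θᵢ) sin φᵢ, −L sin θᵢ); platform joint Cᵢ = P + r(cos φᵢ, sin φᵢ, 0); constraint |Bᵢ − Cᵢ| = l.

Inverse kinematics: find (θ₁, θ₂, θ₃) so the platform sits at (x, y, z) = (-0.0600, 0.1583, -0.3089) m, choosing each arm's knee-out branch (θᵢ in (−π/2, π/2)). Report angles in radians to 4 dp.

θ₁ = 1.2217, θ₂ = 0.0001, θ₃ = 1.3962

rotate P by −φ1: (-0.0600, 0.1583, -0.3089)
  A cos θ + B sin θ = C:  0.2300·cos θ + -0.3089·sin θ = -0.2116
  θ1 = atan2(B,A) + arccos(C/0.3851) = 1.2217
rotate P by −φ2: (0.1671, -0.0272, -0.3089)
  A=0.0029, B=-0.3089, C=(l²−L²−A²−y'²−z²)/(2L)=0.0029
  θ2 = atan2(B,A) + arccos(C/0.3089) = 0.0001
rotate P by −φ3: (-0.1071, -0.1311, -0.3089)
  A=0.2771, B=-0.3089, C=(l²−L²−A²−y'²−z²)/(2L)=-0.2561
  γ=atan2(-0.3089,0.2771)=-0.8396;  ψ=arccos(-0.6171)=2.2359;  θ3=γ+ψ≈1.3962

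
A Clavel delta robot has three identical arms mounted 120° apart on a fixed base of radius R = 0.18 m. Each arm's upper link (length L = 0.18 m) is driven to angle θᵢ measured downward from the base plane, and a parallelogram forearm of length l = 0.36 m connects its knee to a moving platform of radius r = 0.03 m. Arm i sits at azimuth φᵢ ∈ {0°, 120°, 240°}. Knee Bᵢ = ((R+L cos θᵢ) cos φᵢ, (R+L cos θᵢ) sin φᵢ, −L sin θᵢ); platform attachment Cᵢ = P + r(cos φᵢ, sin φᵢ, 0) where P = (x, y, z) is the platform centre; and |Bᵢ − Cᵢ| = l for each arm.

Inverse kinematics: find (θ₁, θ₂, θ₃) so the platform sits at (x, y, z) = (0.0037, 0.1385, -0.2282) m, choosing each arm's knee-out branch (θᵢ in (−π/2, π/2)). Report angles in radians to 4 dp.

θ₁ = 0.5236, θ₂ = -0.3486, θ₃ = 1.1345

rotate P by −φ1: (0.0037, 0.1385, -0.2282)
  A cos θ + B sin θ = C:  0.1463·cos θ + -0.2282·sin θ = 0.0126
  γ=atan2(-0.2282,0.1463)=-1.0007;  ψ=arccos(0.0465)=1.5243;  θ1=γ+ψ≈0.5236
rotate P by −φ2: (0.1181, -0.0725, -0.2282)
  e−x'=0.0319;  (l²−L²−(e−x')²−y'²−z²)/2L = 0.1079
  γ=atan2(-0.2282,0.0319)=-1.4319;  ψ=arccos(0.4684)=1.0833;  θ2=γ+ψ≈-0.3486
rotate P by −φ3: (-0.1218, -0.0660, -0.2282)
  e−x'=0.2718;  (l²−L²−(e−x')²−y'²−z²)/2L = -0.0920
  γ=atan2(-0.2282,0.2718)=-0.6984;  ψ=arccos(-0.2592)=1.8329;  θ3=γ+ψ≈1.1345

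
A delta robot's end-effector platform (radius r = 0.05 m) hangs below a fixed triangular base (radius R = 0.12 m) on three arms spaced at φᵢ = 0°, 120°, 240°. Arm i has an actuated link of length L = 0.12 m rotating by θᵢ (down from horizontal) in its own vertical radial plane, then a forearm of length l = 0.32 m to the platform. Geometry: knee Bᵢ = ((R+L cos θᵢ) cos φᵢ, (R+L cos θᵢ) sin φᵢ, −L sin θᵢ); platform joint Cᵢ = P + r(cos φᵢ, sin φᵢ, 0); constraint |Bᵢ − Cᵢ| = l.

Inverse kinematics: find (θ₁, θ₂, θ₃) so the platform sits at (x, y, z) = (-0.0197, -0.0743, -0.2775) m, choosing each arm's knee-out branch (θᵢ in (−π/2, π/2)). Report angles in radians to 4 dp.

θ₁ = 0.3494, θ₂ = 0.5239, θ₃ = -0.1745

rotate P by −φ1: (-0.0197, -0.0743, -0.2775)
  e−x'=0.0897;  (l²−L²−(e−x')²−y'²−z²)/2L = -0.0107
  √(A²+B²)=0.2916;  θ1 = -1.2582+1.6076 ≈ 0.3494
arm 2 (φ=120.0°): x'=-0.0545, y'=0.0542
  e−x'=0.1245;  (l²−L²−(e−x')²−y'²−z²)/2L = -0.0310
  √(A²+B²)=0.3041;  θ2 = -1.1491+1.6730 ≈ 0.5239
rotate P by −φ3: (0.0742, 0.0201, -0.2775)
  A cos θ + B sin θ = C:  -0.0042·cos θ + -0.2775·sin θ = 0.0441
  γ=atan2(-0.2775,-0.0042)=-1.5859;  ψ=arccos(0.1587)=1.4114;  θ3=γ+ψ≈-0.1745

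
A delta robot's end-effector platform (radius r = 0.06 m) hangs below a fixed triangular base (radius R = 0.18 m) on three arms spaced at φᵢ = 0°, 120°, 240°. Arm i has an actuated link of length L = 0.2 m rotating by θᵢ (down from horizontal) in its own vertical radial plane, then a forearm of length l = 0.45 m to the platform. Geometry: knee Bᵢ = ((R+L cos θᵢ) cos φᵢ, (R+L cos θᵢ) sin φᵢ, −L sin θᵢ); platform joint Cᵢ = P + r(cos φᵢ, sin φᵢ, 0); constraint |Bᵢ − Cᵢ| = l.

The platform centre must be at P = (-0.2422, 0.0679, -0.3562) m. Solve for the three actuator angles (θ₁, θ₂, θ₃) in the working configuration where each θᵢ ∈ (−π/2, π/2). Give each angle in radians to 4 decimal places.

θ₁ = 1.3093, θ₂ = -0.1744, θ₃ = 0.3495

arm 1 (φ=0.0°): x'=-0.2422, y'=0.0679
  A=0.3622, B=-0.3562, C=(l²−L²−A²−y'²−z²)/(2L)=-0.2504
  θ1 = atan2(B,A) + arccos(C/0.5080) = 1.3093
rotate P by −φ2: (0.1799, 0.1758, -0.3562)
  e−x'=-0.0599;  (l²−L²−(e−x')²−y'²−z²)/2L = 0.0028
  γ=atan2(-0.3562,-0.0599)=-1.7374;  ψ=arccos(0.0078)=1.5630;  θ2=γ+ψ≈-0.1744
φ3=240.0° → target in arm frame (0.0623, -0.2437)
  A cos θ + B sin θ = C:  0.0577·cos θ + -0.3562·sin θ = -0.0677
  θ3 = atan2(B,A) + arccos(C/0.3608) = 0.3495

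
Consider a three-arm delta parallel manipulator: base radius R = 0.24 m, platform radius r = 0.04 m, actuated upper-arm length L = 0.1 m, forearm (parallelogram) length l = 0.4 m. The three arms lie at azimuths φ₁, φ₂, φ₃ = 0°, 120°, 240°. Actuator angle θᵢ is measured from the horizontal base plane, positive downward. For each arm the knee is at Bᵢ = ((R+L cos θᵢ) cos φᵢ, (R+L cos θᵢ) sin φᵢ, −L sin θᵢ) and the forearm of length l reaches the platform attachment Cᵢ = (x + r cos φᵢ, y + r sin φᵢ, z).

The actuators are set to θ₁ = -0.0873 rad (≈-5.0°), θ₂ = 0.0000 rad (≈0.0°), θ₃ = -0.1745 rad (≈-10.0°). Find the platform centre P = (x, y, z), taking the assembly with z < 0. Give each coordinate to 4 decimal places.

(0.0002, -0.0080, -0.2564)

arm 1 at φ=0.0°: e+L cos θ1 = 0.2996;  S1 = (0.2996, 0.0000, 0.0087)
φ2=120.0°: virtual centre (-0.1500, 0.2598, 0.0000), radius l
φ3=240.0°: virtual centre (-0.1492, -0.2585, 0.0174), radius l
subtract pairs → two planes through P
plane₁₂: -0.8992x+0.5196y+-0.0174z = 0.0002
det = 0.9314;  x = 0.0002+0.0000z,  y = 0.0006+0.0335z
sphere 1 gives Az²+Bz+C=0 with A=1.0011, B=-0.0174, C=-0.0703;  B²−4AC=0.2816;  roots -0.2564, 0.2737;  negative root z = -0.2564
x = 0.0002, y = -0.0080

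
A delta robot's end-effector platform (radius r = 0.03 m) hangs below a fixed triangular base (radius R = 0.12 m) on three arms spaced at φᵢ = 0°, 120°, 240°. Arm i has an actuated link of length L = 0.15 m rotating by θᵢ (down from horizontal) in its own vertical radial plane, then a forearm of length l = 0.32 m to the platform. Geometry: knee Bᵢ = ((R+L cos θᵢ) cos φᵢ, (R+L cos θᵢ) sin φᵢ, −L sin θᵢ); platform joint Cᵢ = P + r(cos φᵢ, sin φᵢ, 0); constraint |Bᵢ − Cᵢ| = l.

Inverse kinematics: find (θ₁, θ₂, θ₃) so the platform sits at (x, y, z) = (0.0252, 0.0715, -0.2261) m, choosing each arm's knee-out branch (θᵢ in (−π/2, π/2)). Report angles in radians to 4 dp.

θ₁ = -0.0004, θ₂ = -0.1747, θ₃ = 0.6109

arm 1 (φ=0.0°): x'=0.0252, y'=0.0715
  e−x'=0.0648;  (l²−L²−(e−x')²−y'²−z²)/2L = 0.0649
  √(A²+B²)=0.2352;  θ1 = -1.2917+1.2913 ≈ -0.0004
rotate P by −φ2: (0.0493, -0.0576, -0.2261)
  A=0.0407, B=-0.2261, C=(l²−L²−A²−y'²−z²)/(2L)=0.0794
  γ=atan2(-0.2261,0.0407)=-1.3928;  ψ=arccos(0.3455)=1.2181;  θ2=γ+ψ≈-0.1747
φ3=240.0° → target in arm frame (-0.0745, -0.0139)
  A cos θ + B sin θ = C:  0.1645·cos θ + -0.2261·sin θ = 0.0051
  √(A²+B²)=0.2796;  θ3 = -0.9418+1.5527 ≈ 0.6109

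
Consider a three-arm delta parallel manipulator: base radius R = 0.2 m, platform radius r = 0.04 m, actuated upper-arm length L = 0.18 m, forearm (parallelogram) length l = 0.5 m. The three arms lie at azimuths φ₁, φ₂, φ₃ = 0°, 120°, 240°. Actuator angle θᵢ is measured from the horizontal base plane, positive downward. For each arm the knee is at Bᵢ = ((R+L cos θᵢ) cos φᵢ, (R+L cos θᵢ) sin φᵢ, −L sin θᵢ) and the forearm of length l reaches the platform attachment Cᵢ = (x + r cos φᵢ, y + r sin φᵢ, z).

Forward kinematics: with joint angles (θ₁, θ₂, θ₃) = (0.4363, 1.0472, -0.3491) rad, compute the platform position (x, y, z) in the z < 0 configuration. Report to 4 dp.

arm 1 at φ=0.0°: (R−r)+L cos θ1 = 0.3231;  S1 = (0.3231, 0.0000, -0.0761)
φ2=120.0°: virtual centre (-0.1250, 0.2165, -0.1559), radius l
S3 = (0.3291·cos240.0°, 0.3291·sin240.0°, 0.0616) = (-0.1646, -0.2850, 0.0616)
eliminate P² terms by subtracting sphere 1 from 2 and 3
linear system: -0.8963x+0.4330y = -0.0234−-0.1596z; -0.9754x+-0.5701y = 0.0019−0.2753z
Cramer: x(z) = 0.0134+0.0302z;  y(z) = -0.0263+0.4312z
into |P−S₁|² = l²: 1.1868z² + 0.1107z + -0.1476 = 0;  Δ = 0.7129;  z = -0.4024 or 0.3091 → z<0 root = -0.4024
x = 0.0013, y = -0.1998

(0.0013, -0.1998, -0.4024)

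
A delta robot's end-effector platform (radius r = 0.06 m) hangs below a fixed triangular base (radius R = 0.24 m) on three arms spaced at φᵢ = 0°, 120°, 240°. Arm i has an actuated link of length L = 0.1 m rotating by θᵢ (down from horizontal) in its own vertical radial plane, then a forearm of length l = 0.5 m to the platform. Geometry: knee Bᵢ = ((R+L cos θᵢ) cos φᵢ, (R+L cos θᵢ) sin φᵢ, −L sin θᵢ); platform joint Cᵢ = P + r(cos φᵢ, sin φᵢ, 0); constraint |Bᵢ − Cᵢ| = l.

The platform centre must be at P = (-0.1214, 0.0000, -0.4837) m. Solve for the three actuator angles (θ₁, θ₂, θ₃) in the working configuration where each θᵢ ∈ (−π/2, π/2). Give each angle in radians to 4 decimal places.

θ₁ = 1.3963, θ₂ = 0.4363, θ₃ = 0.4363

arm 1 (φ=0.0°): x'=-0.1214, y'=0.0000
  A=0.3014, B=-0.4837, C=(l²−L²−A²−y'²−z²)/(2L)=-0.4240
  γ=atan2(-0.4837,0.3014)=-1.0136;  ψ=arccos(-0.7440)=2.4099;  θ1=γ+ψ≈1.3963
arm 2 (φ=120.0°): x'=0.0607, y'=0.1051
  A=0.1193, B=-0.4837, C=(l²−L²−A²−y'²−z²)/(2L)=-0.0963
  √(A²+B²)=0.4982;  θ2 = -1.3290+1.7652 ≈ 0.4363
φ3=240.0° → target in arm frame (0.0607, -0.1051)
  A=0.1193, B=-0.4837, C=(l²−L²−A²−y'²−z²)/(2L)=-0.0963
  √(A²+B²)=0.4982;  θ3 = -1.3290+1.7652 ≈ 0.4363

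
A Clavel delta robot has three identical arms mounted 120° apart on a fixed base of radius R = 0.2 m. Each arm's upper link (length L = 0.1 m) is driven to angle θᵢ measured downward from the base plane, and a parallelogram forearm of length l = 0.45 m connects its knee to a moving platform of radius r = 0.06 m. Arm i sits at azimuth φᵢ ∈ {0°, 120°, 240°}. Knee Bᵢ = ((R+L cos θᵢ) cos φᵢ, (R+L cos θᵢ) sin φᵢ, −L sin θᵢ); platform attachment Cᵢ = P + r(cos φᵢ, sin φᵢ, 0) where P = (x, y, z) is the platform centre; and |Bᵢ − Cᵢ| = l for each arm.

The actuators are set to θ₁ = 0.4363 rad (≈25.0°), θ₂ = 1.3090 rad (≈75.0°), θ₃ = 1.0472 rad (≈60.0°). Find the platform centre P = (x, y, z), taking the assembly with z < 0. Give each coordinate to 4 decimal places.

S1 = (0.2306·cos0.0°, 0.2306·sin0.0°, -0.0423) = (0.2306, 0.0000, -0.0423)
φ2=120.0°: virtual centre (-0.0829, 0.1437, -0.0966), radius l
arm 3 at φ=240.0°: ρ3 = 0.1900;  S3 = (-0.0950, -0.1645, -0.0866)
eliminate P² terms by subtracting sphere 1 from 2 and 3
plane₁₂: -0.6271x+0.2873y+-0.1087z = -0.0181
Cramer: x(z) = 0.0235-0.1556z;  y(z) = -0.0119+0.0385z
sphere 1 gives Az²+Bz+C=0 with A=1.0257, B=0.1481, C=-0.1577;  B²−4AC=0.6688;  roots -0.4708, 0.3265;  negative root z = -0.4708
x = 0.0967, y = -0.0300

(0.0967, -0.0300, -0.4708)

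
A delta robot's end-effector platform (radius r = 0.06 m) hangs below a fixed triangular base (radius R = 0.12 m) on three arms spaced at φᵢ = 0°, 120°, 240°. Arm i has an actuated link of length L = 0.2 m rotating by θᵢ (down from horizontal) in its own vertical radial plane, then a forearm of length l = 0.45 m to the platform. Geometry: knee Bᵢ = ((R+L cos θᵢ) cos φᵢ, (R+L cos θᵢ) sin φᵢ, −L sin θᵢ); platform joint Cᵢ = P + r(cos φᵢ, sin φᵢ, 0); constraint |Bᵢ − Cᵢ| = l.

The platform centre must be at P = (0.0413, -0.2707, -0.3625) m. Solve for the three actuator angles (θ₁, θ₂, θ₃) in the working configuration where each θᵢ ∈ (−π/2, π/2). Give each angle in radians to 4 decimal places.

θ₁ = 0.3489, θ₂ = 1.1342, θ₃ = -0.2621

rotate P by −φ1: (0.0413, -0.2707, -0.3625)
  A cos θ + B sin θ = C:  0.0187·cos θ + -0.3625·sin θ = -0.1063
  γ=atan2(-0.3625,0.0187)=-1.5193;  ψ=arccos(-0.2930)=1.8681;  θ1=γ+ψ≈0.3489
φ2=120.0° → target in arm frame (-0.2551, 0.0996)
  e−x'=0.3151;  (l²−L²−(e−x')²−y'²−z²)/2L = -0.1953
  √(A²+B²)=0.4803;  θ2 = -0.8553+1.9894 ≈ 1.1342
rotate P by −φ3: (0.2138, 0.1711, -0.3625)
  A cos θ + B sin θ = C:  -0.1538·cos θ + -0.3625·sin θ = -0.0546
  θ3 = atan2(B,A) + arccos(C/0.3938) = -0.2621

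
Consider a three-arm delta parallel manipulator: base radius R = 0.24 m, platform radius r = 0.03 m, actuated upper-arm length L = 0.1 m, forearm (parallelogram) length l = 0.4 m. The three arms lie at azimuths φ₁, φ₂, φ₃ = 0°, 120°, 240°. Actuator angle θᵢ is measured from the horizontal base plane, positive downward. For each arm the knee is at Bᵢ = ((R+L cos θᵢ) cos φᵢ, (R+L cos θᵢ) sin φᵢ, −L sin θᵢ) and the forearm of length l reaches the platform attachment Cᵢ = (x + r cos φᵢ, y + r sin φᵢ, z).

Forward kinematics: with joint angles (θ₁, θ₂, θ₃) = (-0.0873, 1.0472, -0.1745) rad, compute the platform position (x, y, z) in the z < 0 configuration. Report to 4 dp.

φ1=0.0°: virtual centre (0.3096, 0.0000, 0.0087), radius l
arm 2 at φ=120.0°: (R−r)+L cos θ2 = 0.2600;  S2 = (-0.1300, 0.2252, -0.0866)
arm 3 at φ=240.0°: (R−r)+L cos θ3 = 0.3085;  S3 = (-0.1542, -0.2672, 0.0174)
eliminate P² terms by subtracting sphere 1 from 2 and 3
plane₁₂: -0.8792x+0.4503y+-0.1906z = -0.0208
det = 0.8876;  x = 0.0128+-0.1060z,  y = -0.0213+0.2164z
sphere 1 gives Az²+Bz+C=0 with A=1.0581, B=0.0363, C=-0.0714;  B²−4AC=0.3033;  roots -0.2774, 0.2431;  negative root z = -0.2774
x = 0.0422, y = -0.0813

(0.0422, -0.0813, -0.2774)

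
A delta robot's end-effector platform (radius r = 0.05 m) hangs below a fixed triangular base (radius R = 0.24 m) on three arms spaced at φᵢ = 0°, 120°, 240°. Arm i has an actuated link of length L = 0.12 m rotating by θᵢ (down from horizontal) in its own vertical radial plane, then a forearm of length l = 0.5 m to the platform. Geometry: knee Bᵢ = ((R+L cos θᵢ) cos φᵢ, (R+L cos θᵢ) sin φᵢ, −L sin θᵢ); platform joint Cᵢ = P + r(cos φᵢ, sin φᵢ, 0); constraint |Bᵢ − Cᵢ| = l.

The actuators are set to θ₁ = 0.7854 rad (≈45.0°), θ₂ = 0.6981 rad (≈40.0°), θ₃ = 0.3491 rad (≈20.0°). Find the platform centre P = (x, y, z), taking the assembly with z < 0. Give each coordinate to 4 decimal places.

φ1=0.0°: virtual centre (0.2749, 0.0000, -0.0849), radius l
arm 2 at φ=120.0°: (R−r)+L cos θ2 = 0.2819;  S2 = (-0.1410, 0.2442, -0.0771)
S3 = (0.3028·cos240.0°, 0.3028·sin240.0°, -0.0410) = (-0.1514, -0.2622, -0.0410)
subtract pairs → two planes through P
linear system: -0.8316x+0.4883y = 0.0027−0.0154z; -0.8525x+-0.5244y = 0.0106−0.0876z
det = 0.8524;  x = -0.0077+0.0597z,  y = -0.0077+0.0700z
quadratic in z: (1.0085)z²+(0.1349)z+(-0.1629)=0, √Δ=0.8217 → z ∈ {-0.4743, 0.3405}; z = -0.4743 (taking z<0)
x = -0.0360, y = -0.0409

(-0.0360, -0.0409, -0.4743)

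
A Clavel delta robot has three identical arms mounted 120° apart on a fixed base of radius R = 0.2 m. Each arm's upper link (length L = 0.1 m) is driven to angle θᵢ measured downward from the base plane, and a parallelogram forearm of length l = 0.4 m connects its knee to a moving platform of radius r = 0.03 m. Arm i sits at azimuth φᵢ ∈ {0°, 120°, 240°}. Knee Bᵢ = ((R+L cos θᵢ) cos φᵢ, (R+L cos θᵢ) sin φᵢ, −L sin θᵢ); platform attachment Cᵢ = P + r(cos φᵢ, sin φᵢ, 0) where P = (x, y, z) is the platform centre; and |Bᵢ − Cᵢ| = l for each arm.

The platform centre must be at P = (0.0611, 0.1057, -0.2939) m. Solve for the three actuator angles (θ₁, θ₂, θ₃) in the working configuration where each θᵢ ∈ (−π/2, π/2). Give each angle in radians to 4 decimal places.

θ₁ = -0.3495, θ₂ = -0.3483, θ₃ = 1.0472

φ1=0.0° → target in arm frame (0.0611, 0.1057)
  e−x'=0.1089;  (l²−L²−(e−x')²−y'²−z²)/2L = 0.2030
  θ1 = atan2(B,A) + arccos(C/0.3134) = -0.3495
arm 2 (φ=120.0°): x'=0.0610, y'=-0.1058
  A=0.1090, B=-0.2939, C=(l²−L²−A²−y'²−z²)/(2L)=0.2028
  γ=atan2(-0.2939,0.1090)=-1.2156;  ψ=arccos(0.6469)=0.8673;  θ2=γ+ψ≈-0.3483
arm 3 (φ=240.0°): x'=-0.1221, y'=0.0001
  A cos θ + B sin θ = C:  0.2921·cos θ + -0.2939·sin θ = -0.1085
  √(A²+B²)=0.4144;  θ3 = -0.7885+1.8356 ≈ 1.0472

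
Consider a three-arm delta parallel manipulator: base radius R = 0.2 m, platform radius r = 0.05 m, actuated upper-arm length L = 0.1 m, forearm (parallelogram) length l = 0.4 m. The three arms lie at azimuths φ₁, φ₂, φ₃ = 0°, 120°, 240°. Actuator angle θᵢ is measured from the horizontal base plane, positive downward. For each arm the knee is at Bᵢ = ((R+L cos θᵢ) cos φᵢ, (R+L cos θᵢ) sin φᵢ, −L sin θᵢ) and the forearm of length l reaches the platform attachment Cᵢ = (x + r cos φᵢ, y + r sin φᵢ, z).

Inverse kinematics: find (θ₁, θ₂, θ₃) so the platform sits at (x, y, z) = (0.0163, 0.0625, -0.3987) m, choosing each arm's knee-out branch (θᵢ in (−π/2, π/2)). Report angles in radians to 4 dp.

θ₁ = 0.6978, θ₂ = 0.5234, θ₃ = 1.1343

φ1=0.0° → target in arm frame (0.0163, 0.0625)
  A cos θ + B sin θ = C:  0.1337·cos θ + -0.3987·sin θ = -0.1537
  γ=atan2(-0.3987,0.1337)=-1.2472;  ψ=arccos(-0.3655)=1.9450;  θ1=γ+ψ≈0.6978
rotate P by −φ2: (0.0460, -0.0454, -0.3987)
  A=0.1040, B=-0.3987, C=(l²−L²−A²−y'²−z²)/(2L)=-0.1092
  γ=atan2(-0.3987,0.1040)=-1.3156;  ψ=arccos(-0.2650)=1.8390;  θ2=γ+ψ≈0.5234
rotate P by −φ3: (-0.0623, -0.0171, -0.3987)
  e−x'=0.2123;  (l²−L²−(e−x')²−y'²−z²)/2L = -0.2716
  √(A²+B²)=0.4517;  θ3 = -1.0815+2.2159 ≈ 1.1343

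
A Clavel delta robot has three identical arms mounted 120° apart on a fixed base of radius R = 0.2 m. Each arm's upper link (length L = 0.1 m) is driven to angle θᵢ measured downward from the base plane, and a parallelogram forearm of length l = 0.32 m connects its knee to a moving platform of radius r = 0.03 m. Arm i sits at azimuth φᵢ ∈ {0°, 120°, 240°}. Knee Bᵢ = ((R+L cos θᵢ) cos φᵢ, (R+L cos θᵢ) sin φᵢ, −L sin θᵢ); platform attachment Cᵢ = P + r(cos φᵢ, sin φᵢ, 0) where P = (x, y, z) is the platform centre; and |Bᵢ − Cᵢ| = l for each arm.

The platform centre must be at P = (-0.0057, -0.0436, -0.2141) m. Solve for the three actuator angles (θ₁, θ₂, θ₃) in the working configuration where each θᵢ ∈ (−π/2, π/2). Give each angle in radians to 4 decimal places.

arm 1 (φ=0.0°): x'=-0.0057, y'=-0.0436
  e−x'=0.1757;  (l²−L²−(e−x')²−y'²−z²)/2L = 0.0689
  γ=atan2(-0.2141,0.1757)=-0.8836;  ψ=arccos(0.2489)=1.3192;  θ1=γ+ψ≈0.4356
arm 2 (φ=120.0°): x'=-0.0349, y'=0.0267
  A=0.2049, B=-0.2141, C=(l²−L²−A²−y'²−z²)/(2L)=0.0193
  θ2 = atan2(B,A) + arccos(C/0.2964) = 0.6983
arm 3 (φ=240.0°): x'=0.0406, y'=0.0169
  A cos θ + B sin θ = C:  0.1294·cos θ + -0.2141·sin θ = 0.1477
  √(A²+B²)=0.2502;  θ3 = -1.0272+0.9394 ≈ -0.0878

θ₁ = 0.4356, θ₂ = 0.6983, θ₃ = -0.0878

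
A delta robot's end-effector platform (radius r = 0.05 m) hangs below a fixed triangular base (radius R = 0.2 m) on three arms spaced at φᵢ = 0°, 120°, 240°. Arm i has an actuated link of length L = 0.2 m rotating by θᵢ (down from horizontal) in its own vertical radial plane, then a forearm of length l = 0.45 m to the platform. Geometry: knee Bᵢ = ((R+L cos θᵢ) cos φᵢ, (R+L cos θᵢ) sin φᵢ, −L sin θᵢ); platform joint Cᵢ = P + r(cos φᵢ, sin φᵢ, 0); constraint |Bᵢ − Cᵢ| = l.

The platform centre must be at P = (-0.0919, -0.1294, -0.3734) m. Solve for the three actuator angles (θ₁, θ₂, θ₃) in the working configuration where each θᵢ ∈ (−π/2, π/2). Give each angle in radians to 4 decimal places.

rotate P by −φ1: (-0.0919, -0.1294, -0.3734)
  A cos θ + B sin θ = C:  0.2419·cos θ + -0.3734·sin θ = -0.1305
  √(A²+B²)=0.4449;  θ1 = -0.9959+1.8684 ≈ 0.8725
φ2=120.0° → target in arm frame (-0.0661, 0.1443)
  A=0.2161, B=-0.3734, C=(l²−L²−A²−y'²−z²)/(2L)=-0.1111
  √(A²+B²)=0.4314;  θ2 = -1.0461+1.8313 ≈ 0.7852
φ3=240.0° → target in arm frame (0.1580, -0.0149)
  e−x'=-0.0080;  (l²−L²−(e−x')²−y'²−z²)/2L = 0.0570
  θ3 = atan2(B,A) + arccos(C/0.3735) = -0.1746

θ₁ = 0.8725, θ₂ = 0.7852, θ₃ = -0.1746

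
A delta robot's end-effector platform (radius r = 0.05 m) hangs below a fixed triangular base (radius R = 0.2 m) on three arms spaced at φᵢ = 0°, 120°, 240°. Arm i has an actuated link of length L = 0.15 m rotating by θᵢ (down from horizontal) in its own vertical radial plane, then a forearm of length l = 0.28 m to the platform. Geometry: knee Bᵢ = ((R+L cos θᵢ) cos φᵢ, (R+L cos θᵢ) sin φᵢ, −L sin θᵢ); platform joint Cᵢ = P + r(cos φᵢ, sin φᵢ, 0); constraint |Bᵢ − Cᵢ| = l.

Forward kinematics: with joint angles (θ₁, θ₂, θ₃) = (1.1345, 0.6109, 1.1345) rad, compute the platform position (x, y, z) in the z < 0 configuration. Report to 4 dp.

(-0.0293, 0.0507, -0.2662)

φ1=0.0°: virtual centre (0.2134, 0.0000, -0.1359), radius l
φ2=120.0°: virtual centre (-0.1364, 0.2363, -0.0860), radius l
φ3=240.0°: virtual centre (-0.1067, -0.1848, -0.1359), radius l
subtract pairs → two planes through P
linear system: -0.6996x+0.4726y = 0.0178−0.0998z; -0.6402x+-0.3696y = 0.0000−0.0000z
Cramer: x(z) = -0.0118+0.0657z;  y(z) = 0.0204-0.1139z
sphere 1 gives Az²+Bz+C=0 with A=1.0173, B=0.2377, C=-0.0088;  B²−4AC=0.0924;  roots -0.2662, 0.0326;  negative root z = -0.2662
x = -0.0293, y = 0.0507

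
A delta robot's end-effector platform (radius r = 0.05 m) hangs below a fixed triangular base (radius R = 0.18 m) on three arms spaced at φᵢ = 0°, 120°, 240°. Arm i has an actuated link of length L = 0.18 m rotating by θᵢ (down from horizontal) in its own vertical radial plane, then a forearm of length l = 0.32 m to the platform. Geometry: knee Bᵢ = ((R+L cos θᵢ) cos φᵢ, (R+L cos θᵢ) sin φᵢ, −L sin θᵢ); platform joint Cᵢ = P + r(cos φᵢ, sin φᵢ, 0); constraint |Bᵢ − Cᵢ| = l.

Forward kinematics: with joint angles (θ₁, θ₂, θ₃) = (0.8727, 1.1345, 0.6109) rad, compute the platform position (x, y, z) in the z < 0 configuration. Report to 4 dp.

(0.0030, -0.0702, -0.3343)

φ1=0.0°: virtual centre (0.2457, 0.0000, -0.1379), radius l
φ2=120.0°: virtual centre (-0.1030, 0.1785, -0.1631), radius l
centre 3 = (0.2774·cos240.0°, 0.2774·sin240.0°, -0.1032) = (-0.1387, -0.2403, -0.1032)
subtract pairs → two planes through P
linear system: -0.6975x+0.3569y = -0.0103−-0.0505z; -0.7688x+-0.4805y = 0.0083−0.0693z
Cramer: x(z) = 0.0033+0.0008z;  y(z) = -0.0224+0.1430z
sphere 1 gives Az²+Bz+C=0 with A=1.0204, B=0.2690, C=-0.0241;  B²−4AC=0.1708;  roots -0.3343, 0.0707;  negative root z = -0.3343
x = 0.0030, y = -0.0702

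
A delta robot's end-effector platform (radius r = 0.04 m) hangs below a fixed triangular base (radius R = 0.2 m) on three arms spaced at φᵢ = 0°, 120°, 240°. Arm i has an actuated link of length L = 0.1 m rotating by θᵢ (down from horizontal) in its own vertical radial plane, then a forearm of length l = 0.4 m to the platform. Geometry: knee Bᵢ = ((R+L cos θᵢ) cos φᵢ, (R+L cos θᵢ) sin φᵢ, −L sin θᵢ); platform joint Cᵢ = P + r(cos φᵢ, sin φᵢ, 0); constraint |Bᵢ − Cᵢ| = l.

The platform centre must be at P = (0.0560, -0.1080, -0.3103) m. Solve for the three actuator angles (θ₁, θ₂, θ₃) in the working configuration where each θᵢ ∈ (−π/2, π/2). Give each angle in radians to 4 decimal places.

rotate P by −φ1: (0.0560, -0.1080, -0.3103)
  e−x'=0.1040;  (l²−L²−(e−x')²−y'²−z²)/2L = 0.1562
  θ1 = atan2(B,A) + arccos(C/0.3273) = -0.1741
rotate P by −φ2: (-0.1215, 0.0055, -0.3103)
  A cos θ + B sin θ = C:  0.2815·cos θ + -0.3103·sin θ = -0.1279
  θ2 = atan2(B,A) + arccos(C/0.4190) = 1.0470
arm 3 (φ=240.0°): x'=0.0655, y'=0.1025
  A=0.0945, B=-0.3103, C=(l²−L²−A²−y'²−z²)/(2L)=0.1714
  θ3 = atan2(B,A) + arccos(C/0.3244) = -0.2613

θ₁ = -0.1741, θ₂ = 1.0470, θ₃ = -0.2613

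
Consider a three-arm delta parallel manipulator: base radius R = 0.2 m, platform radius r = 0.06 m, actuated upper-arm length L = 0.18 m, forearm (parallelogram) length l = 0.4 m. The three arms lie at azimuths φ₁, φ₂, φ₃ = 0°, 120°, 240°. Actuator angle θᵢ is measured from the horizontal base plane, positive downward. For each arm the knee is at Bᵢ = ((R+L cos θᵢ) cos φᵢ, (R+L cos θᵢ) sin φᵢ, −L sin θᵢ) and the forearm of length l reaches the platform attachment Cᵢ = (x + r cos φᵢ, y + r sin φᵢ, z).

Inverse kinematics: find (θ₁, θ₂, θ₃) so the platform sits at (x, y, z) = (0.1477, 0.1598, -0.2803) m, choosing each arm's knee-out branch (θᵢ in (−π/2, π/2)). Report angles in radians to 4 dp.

rotate P by −φ1: (0.1477, 0.1598, -0.2803)
  A=-0.0077, B=-0.2803, C=(l²−L²−A²−y'²−z²)/(2L)=0.0651
  √(A²+B²)=0.2804;  θ1 = -1.5983+1.3365 ≈ -0.2618
arm 2 (φ=120.0°): x'=0.0645, y'=-0.2078
  A=0.0755, B=-0.2803, C=(l²−L²−A²−y'²−z²)/(2L)=0.0004
  θ2 = atan2(B,A) + arccos(C/0.2903) = 0.2615
arm 3 (φ=240.0°): x'=-0.2122, y'=0.0480
  A=0.3522, B=-0.2803, C=(l²−L²−A²−y'²−z²)/(2L)=-0.2149
  θ3 = atan2(B,A) + arccos(C/0.4502) = 1.3962

θ₁ = -0.2618, θ₂ = 0.2615, θ₃ = 1.3962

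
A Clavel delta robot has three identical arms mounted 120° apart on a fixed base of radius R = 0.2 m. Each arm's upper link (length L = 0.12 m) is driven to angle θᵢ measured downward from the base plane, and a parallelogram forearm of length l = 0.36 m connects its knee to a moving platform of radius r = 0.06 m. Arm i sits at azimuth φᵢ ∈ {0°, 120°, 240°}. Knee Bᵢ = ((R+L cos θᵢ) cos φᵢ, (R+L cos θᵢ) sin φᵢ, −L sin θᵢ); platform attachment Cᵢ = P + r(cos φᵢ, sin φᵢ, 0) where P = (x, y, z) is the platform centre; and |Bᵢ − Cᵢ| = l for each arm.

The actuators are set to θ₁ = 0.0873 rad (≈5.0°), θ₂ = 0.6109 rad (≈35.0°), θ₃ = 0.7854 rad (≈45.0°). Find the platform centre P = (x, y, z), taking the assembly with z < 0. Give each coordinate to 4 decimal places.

arm 1 at φ=0.0°: e+L cos θ1 = 0.2595;  centre 1 = (0.2595, 0.0000, -0.0105)
arm 2 at φ=120.0°: e+L cos θ2 = 0.2383;  centre 2 = (-0.1191, 0.2064, -0.0688)
φ3=240.0°: virtual centre (-0.1124, -0.1947, -0.0849), radius l
eliminate P² terms by subtracting sphere 1 from 2 and 3
plane₁₂: -0.7574x+0.4127y+-0.1167z = -0.0059
det = 0.6020;  x = 0.0105+-0.1775z,  y = 0.0049+-0.0429z
into |P−centre ₁|² = l²: 1.0334z² + 0.1089z + -0.0674 = 0;  Δ = 0.2907;  z = -0.3136 or 0.2082 → z<0 root = -0.3136
x = 0.0662, y = 0.0183

(0.0662, 0.0183, -0.3136)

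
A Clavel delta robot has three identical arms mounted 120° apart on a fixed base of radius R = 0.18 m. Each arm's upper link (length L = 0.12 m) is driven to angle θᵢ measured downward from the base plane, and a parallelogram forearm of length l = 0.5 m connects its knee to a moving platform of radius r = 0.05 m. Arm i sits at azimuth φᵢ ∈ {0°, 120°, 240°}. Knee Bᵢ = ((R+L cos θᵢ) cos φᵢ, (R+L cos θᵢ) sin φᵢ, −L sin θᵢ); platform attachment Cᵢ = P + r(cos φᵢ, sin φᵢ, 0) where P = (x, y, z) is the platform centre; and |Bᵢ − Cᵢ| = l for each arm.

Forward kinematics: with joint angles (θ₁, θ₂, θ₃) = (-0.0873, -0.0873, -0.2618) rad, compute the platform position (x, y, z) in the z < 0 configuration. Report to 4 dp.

φ1=0.0°: virtual centre (0.2495, 0.0000, 0.0105), radius l
arm 2 at φ=120.0°: e+L cos θ2 = 0.2495;  S2 = (-0.1248, 0.2161, 0.0105)
arm 3 at φ=240.0°: e+L cos θ3 = 0.2459;  S3 = (-0.1230, -0.2130, 0.0311)
subtract pairs → two planes through P
plane₁₂: -0.7486x+0.4322y+0.0000z = 0.0000
det = 0.6409;  x = 0.0006+0.0278z,  y = 0.0011+0.0481z
quadratic in z: (1.0031)z²+(-0.0346)z+(-0.1879)=0, √Δ=0.8691 → z ∈ {-0.4159, 0.4505}; z = -0.4159 (taking z<0)
x = -0.0109, y = -0.0189

(-0.0109, -0.0189, -0.4159)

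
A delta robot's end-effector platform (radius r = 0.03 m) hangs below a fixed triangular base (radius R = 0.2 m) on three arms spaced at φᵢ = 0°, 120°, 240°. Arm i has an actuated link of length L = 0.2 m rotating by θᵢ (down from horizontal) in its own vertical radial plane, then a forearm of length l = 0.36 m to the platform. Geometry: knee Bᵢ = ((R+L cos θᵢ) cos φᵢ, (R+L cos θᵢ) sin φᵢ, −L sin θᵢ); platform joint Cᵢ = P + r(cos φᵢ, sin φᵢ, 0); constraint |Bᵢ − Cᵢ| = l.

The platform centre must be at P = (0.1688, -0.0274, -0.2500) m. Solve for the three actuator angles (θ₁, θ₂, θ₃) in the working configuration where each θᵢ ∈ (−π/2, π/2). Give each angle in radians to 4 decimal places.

θ₁ = -0.2618, θ₂ = 1.3091, θ₃ = 1.1347

rotate P by −φ1: (0.1688, -0.0274, -0.2500)
  A cos θ + B sin θ = C:  0.0012·cos θ + -0.2500·sin θ = 0.0659
  √(A²+B²)=0.2500;  θ1 = -1.5660+1.3042 ≈ -0.2618
φ2=120.0° → target in arm frame (-0.1081, -0.1325)
  A cos θ + B sin θ = C:  0.2781·cos θ + -0.2500·sin θ = -0.1695
  √(A²+B²)=0.3740;  θ2 = -0.7322+2.0413 ≈ 1.3091
rotate P by −φ3: (-0.0607, 0.1599, -0.2500)
  A cos θ + B sin θ = C:  0.2307·cos θ + -0.2500·sin θ = -0.1292
  γ=atan2(-0.2500,0.2307)=-0.8256;  ψ=arccos(-0.3798)=1.9603;  θ3=γ+ψ≈1.1347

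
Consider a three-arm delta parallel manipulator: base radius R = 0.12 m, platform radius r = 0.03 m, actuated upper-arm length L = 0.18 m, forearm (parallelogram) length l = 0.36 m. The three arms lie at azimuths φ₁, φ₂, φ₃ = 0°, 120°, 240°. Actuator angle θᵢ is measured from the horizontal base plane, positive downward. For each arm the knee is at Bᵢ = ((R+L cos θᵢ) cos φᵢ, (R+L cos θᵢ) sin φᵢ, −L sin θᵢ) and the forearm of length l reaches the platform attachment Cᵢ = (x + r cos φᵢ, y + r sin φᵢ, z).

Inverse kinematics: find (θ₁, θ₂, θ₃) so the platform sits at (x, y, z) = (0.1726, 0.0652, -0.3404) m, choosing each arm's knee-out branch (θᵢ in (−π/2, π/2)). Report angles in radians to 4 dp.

θ₁ = 0.0001, θ₂ = 0.8730, θ₃ = 1.2219

arm 1 (φ=0.0°): x'=0.1726, y'=0.0652
  A=-0.0826, B=-0.3404, C=(l²−L²−A²−y'²−z²)/(2L)=-0.0826
  √(A²+B²)=0.3503;  θ1 = -1.8089+1.8089 ≈ 0.0001
rotate P by −φ2: (-0.0298, -0.1821, -0.3404)
  A cos θ + B sin θ = C:  0.1198·cos θ + -0.3404·sin θ = -0.1838
  √(A²+B²)=0.3609;  θ2 = -1.2323+2.1053 ≈ 0.8730
φ3=240.0° → target in arm frame (-0.1428, 0.1169)
  e−x'=0.2328;  (l²−L²−(e−x')²−y'²−z²)/2L = -0.2403
  θ3 = atan2(B,A) + arccos(C/0.4124) = 1.2219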